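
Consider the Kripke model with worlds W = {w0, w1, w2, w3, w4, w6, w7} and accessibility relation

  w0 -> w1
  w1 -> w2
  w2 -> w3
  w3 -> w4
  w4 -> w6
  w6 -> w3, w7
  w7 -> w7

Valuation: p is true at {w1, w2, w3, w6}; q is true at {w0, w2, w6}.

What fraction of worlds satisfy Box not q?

w0: successors {w1}; not q there: w1:T. ✓
w1: successors {w2}; not q there: w2:F. ✗
w2: successors {w3}; not q there: w3:T. ✓
w3: successors {w4}; not q there: w4:T. ✓
w4: successors {w6}; not q there: w6:F. ✗
w6: successors {w3, w7}; not q there: w3:T, w7:T. ✓
w7: successors {w7}; not q there: w7:T. ✓
That's 5 of 7 worlds, so 5/7.

5/7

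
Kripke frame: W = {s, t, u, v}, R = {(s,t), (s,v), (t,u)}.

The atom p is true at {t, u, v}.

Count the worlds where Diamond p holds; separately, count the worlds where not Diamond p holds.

2 and 2

For Diamond p:
s: successors {t, v}; p there: t:T, v:T. ✓
t: successors {u}; p there: u:T. ✓
u: no successors, so Diamond p fails. ✗
v: no successors, so Diamond p fails. ✗
— 2 worlds.
For not Diamond p:
s: Diamond p is T. ✗
t: Diamond p is T. ✗
u: Diamond p is F. ✓
v: Diamond p is F. ✓
— 2 worlds.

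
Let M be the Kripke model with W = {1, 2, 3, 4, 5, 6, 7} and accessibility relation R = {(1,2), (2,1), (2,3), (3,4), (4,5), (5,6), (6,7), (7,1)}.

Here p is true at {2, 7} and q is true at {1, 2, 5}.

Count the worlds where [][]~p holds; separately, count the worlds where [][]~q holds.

For [][]~p:
1: successors {2}; []~p there: 2:T. ✓
2: successors {1, 3}; []~p there: 1:F, 3:T. ✗
3: successors {4}; []~p there: 4:T. ✓
4: successors {5}; []~p there: 5:T. ✓
5: successors {6}; []~p there: 6:F. ✗
6: successors {7}; []~p there: 7:T. ✓
7: successors {1}; []~p there: 1:F. ✗
— 4 worlds.
For [][]~q:
1: successors {2}; []~q there: 2:F. ✗
2: successors {1, 3}; []~q there: 1:F, 3:T. ✗
3: successors {4}; []~q there: 4:F. ✗
4: successors {5}; []~q there: 5:T. ✓
5: successors {6}; []~q there: 6:T. ✓
6: successors {7}; []~q there: 7:F. ✗
7: successors {1}; []~q there: 1:F. ✗
— 2 worlds.

4 and 2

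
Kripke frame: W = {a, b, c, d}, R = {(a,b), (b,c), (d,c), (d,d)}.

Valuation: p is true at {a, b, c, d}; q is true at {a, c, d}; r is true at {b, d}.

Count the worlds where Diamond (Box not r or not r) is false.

a: successors {b}; Box not r or not r there: b:T. ✓
b: successors {c}; Box not r or not r there: c:T. ✓
c: no successors, so Diamond (Box not r or not r) fails. ✗
d: successors {c, d}; Box not r or not r there: c:T, d:F. ✓
Satisfying worlds: {a, b, d}.
So Diamond (Box not r or not r) fails at the other 1 world.

1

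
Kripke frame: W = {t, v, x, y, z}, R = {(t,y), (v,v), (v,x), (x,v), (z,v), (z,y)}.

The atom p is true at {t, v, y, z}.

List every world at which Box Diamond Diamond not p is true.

t: successors {y}; Diamond Diamond not p there: y:F. ✗
v: successors {v, x}; Diamond Diamond not p there: v:T, x:T. ✓
x: successors {v}; Diamond Diamond not p there: v:T. ✓
y: no successors, so Box Diamond Diamond not p holds vacuously. ✓
z: successors {v, y}; Diamond Diamond not p there: v:T, y:F. ✗

{v, x, y}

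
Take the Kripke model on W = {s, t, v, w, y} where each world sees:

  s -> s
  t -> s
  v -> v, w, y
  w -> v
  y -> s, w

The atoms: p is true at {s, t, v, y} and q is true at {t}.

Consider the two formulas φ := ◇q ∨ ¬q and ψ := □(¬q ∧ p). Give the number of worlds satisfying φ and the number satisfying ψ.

4 and 3

For ◇q ∨ ¬q:
s: ◇q is F, ¬q is T. ✓
t: ◇q is F, ¬q is F. ✗
v: ◇q is F, ¬q is T. ✓
w: ◇q is F, ¬q is T. ✓
y: ◇q is F, ¬q is T. ✓
— 4 worlds.
For □(¬q ∧ p):
s: successors {s}; ¬q ∧ p there: s:T. ✓
t: successors {s}; ¬q ∧ p there: s:T. ✓
v: successors {v, w, y}; ¬q ∧ p there: v:T, w:F, y:T. ✗
w: successors {v}; ¬q ∧ p there: v:T. ✓
y: successors {s, w}; ¬q ∧ p there: s:T, w:F. ✗
— 3 worlds.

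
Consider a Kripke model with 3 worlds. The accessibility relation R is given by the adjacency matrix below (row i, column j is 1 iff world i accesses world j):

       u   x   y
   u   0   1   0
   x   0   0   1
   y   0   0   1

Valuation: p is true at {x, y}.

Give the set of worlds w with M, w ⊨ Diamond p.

u: successors {x}; p there: x:T. ✓
x: successors {y}; p there: y:T. ✓
y: successors {y}; p there: y:T. ✓

{u, x, y}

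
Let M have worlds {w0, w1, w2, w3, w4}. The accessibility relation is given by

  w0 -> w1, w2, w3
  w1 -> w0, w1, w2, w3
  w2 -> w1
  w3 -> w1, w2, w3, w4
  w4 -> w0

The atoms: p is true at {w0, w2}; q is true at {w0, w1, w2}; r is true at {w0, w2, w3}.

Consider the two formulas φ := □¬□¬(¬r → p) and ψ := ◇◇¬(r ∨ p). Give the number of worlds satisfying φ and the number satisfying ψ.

2 and 5

For □¬□¬(¬r → p):
w0: successors {w1, w2, w3}; ¬□¬(¬r → p) there: w1:T, w2:F, w3:T. ✗
w1: successors {w0, w1, w2, w3}; ¬□¬(¬r → p) there: w0:T, w1:T, w2:F, w3:T. ✗
w2: successors {w1}; ¬□¬(¬r → p) there: w1:T. ✓
w3: successors {w1, w2, w3, w4}; ¬□¬(¬r → p) there: w1:T, w2:F, w3:T, w4:T. ✗
w4: successors {w0}; ¬□¬(¬r → p) there: w0:T. ✓
— 2 worlds.
For ◇◇¬(r ∨ p):
w0: successors {w1, w2, w3}; ◇¬(r ∨ p) there: w1:T, w2:T, w3:T. ✓
w1: successors {w0, w1, w2, w3}; ◇¬(r ∨ p) there: w0:T, w1:T, w2:T, w3:T. ✓
w2: successors {w1}; ◇¬(r ∨ p) there: w1:T. ✓
w3: successors {w1, w2, w3, w4}; ◇¬(r ∨ p) there: w1:T, w2:T, w3:T, w4:F. ✓
w4: successors {w0}; ◇¬(r ∨ p) there: w0:T. ✓
— 5 worlds.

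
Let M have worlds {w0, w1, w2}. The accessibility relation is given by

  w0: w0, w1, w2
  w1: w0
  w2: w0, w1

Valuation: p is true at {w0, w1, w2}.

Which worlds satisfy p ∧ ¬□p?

w0: p is T, ¬□p is F. ✗
w1: p is T, ¬□p is F. ✗
w2: p is T, ¬□p is F. ✗

∅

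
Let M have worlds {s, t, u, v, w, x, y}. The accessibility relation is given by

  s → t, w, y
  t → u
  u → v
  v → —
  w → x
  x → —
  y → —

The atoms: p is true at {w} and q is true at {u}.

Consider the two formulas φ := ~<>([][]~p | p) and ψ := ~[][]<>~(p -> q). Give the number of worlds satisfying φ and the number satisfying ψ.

3 and 2

For ~<>([][]~p | p):
s: <>([][]~p | p) is T. ✗
t: <>([][]~p | p) is T. ✗
u: <>([][]~p | p) is T. ✗
v: <>([][]~p | p) is F. ✓
w: <>([][]~p | p) is T. ✗
x: <>([][]~p | p) is F. ✓
y: <>([][]~p | p) is F. ✓
— 3 worlds.
For ~[][]<>~(p -> q):
s: [][]<>~(p -> q) is F. ✓
t: [][]<>~(p -> q) is F. ✓
u: [][]<>~(p -> q) is T. ✗
v: [][]<>~(p -> q) is T. ✗
w: [][]<>~(p -> q) is T. ✗
x: [][]<>~(p -> q) is T. ✗
y: [][]<>~(p -> q) is T. ✗
— 2 worlds.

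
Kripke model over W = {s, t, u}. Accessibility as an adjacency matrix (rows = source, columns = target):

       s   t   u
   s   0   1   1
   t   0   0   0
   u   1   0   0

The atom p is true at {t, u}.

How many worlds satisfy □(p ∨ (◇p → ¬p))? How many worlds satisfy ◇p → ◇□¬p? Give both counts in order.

For □(p ∨ (◇p → ¬p)):
s: successors {t, u}; p ∨ (◇p → ¬p) there: t:T, u:T. ✓
t: no successors, so □(p ∨ (◇p → ¬p)) holds vacuously. ✓
u: successors {s}; p ∨ (◇p → ¬p) there: s:T. ✓
— 3 worlds.
For ◇p → ◇□¬p:
s: ◇p is T, ◇□¬p is T. ✓
t: ◇p is F, ◇□¬p is F. ✓
u: ◇p is F, ◇□¬p is F. ✓
— 3 worlds.

3 and 3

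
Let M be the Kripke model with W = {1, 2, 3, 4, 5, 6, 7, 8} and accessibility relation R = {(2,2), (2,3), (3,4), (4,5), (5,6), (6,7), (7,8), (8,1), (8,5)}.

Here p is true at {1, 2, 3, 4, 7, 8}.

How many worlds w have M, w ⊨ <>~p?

1: no successors, so <>~p fails. ✗
2: successors {2, 3}; ~p there: 2:F, 3:F. ✗
3: successors {4}; ~p there: 4:F. ✗
4: successors {5}; ~p there: 5:T. ✓
5: successors {6}; ~p there: 6:T. ✓
6: successors {7}; ~p there: 7:F. ✗
7: successors {8}; ~p there: 8:F. ✗
8: successors {1, 5}; ~p there: 1:F, 5:T. ✓
Satisfying worlds: {4, 5, 8}.

3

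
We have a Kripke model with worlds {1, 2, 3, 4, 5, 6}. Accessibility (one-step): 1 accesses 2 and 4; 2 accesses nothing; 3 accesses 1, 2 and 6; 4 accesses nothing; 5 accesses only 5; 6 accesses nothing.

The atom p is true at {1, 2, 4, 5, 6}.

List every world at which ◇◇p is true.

{3, 5}

1: successors {2, 4}; ◇p there: 2:F, 4:F. ✗
2: no successors, so ◇◇p fails. ✗
3: successors {1, 2, 6}; ◇p there: 1:T, 2:F, 6:F. ✓
4: no successors, so ◇◇p fails. ✗
5: successors {5}; ◇p there: 5:T. ✓
6: no successors, so ◇◇p fails. ✗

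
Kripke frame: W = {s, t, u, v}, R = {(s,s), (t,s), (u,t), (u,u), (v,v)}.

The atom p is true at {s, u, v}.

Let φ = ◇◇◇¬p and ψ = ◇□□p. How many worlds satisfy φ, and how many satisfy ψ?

1 and 4

For ◇◇◇¬p:
s: successors {s}; ◇◇¬p there: s:F. ✗
t: successors {s}; ◇◇¬p there: s:F. ✗
u: successors {t, u}; ◇◇¬p there: t:F, u:T. ✓
v: successors {v}; ◇◇¬p there: v:F. ✗
— 1 world.
For ◇□□p:
s: successors {s}; □□p there: s:T. ✓
t: successors {s}; □□p there: s:T. ✓
u: successors {t, u}; □□p there: t:T, u:F. ✓
v: successors {v}; □□p there: v:T. ✓
— 4 worlds.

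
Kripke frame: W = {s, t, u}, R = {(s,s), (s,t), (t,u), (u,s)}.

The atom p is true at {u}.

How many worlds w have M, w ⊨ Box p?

s: successors {s, t}; p there: s:F, t:F. ✗
t: successors {u}; p there: u:T. ✓
u: successors {s}; p there: s:F. ✗
Satisfying worlds: {t}.

1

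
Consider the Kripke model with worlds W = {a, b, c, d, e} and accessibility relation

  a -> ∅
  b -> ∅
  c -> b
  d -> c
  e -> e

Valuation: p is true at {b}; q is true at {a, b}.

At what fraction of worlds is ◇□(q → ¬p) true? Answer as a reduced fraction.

a: no successors, so ◇□(q → ¬p) fails. ✗
b: no successors, so ◇□(q → ¬p) fails. ✗
c: successors {b}; □(q → ¬p) there: b:T. ✓
d: successors {c}; □(q → ¬p) there: c:F. ✗
e: successors {e}; □(q → ¬p) there: e:T. ✓
That's 2 of 5 worlds, so 2/5.

2/5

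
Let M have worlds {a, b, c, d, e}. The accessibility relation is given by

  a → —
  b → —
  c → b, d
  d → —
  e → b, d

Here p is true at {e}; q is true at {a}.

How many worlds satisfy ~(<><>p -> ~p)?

a: <><>p -> ~p is T. ✗
b: <><>p -> ~p is T. ✗
c: <><>p -> ~p is T. ✗
d: <><>p -> ~p is T. ✗
e: <><>p -> ~p is T. ✗
Satisfying worlds: ∅.

0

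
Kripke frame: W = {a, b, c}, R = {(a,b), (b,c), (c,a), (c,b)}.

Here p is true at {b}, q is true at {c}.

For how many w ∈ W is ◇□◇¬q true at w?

2

a: successors {b}; □◇¬q there: b:T. ✓
b: successors {c}; □◇¬q there: c:F. ✗
c: successors {a, b}; □◇¬q there: a:F, b:T. ✓
Satisfying worlds: {a, c}.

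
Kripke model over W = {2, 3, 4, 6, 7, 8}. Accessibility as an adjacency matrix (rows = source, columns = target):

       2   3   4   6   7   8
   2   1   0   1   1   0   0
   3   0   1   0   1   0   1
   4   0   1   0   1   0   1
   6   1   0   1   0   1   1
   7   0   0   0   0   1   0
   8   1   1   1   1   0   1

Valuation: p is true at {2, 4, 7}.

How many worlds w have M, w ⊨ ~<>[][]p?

4

2: <>[][]p is F. ✓
3: <>[][]p is F. ✓
4: <>[][]p is F. ✓
6: <>[][]p is T. ✗
7: <>[][]p is T. ✗
8: <>[][]p is F. ✓
Satisfying worlds: {2, 3, 4, 8}.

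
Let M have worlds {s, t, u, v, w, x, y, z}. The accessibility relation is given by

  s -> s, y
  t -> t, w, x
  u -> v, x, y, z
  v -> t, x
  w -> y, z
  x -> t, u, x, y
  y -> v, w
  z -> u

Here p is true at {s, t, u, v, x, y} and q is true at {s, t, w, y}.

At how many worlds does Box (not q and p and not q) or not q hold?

4

s: Box (not q and p and not q) is F, not q is F. ✗
t: Box (not q and p and not q) is F, not q is F. ✗
u: Box (not q and p and not q) is F, not q is T. ✓
v: Box (not q and p and not q) is F, not q is T. ✓
w: Box (not q and p and not q) is F, not q is F. ✗
x: Box (not q and p and not q) is F, not q is T. ✓
y: Box (not q and p and not q) is F, not q is F. ✗
z: Box (not q and p and not q) is T, not q is T. ✓
Satisfying worlds: {u, v, x, z}.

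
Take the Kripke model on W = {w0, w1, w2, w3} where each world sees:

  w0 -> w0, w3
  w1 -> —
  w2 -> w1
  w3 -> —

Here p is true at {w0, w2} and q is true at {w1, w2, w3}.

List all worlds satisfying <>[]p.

{w0, w2}

w0: successors {w0, w3}; []p there: w0:F, w3:T. ✓
w1: no successors, so <>[]p fails. ✗
w2: successors {w1}; []p there: w1:T. ✓
w3: no successors, so <>[]p fails. ✗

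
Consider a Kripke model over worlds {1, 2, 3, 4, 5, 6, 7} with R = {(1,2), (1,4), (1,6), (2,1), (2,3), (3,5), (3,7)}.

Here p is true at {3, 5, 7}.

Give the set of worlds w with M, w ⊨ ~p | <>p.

{1, 2, 3, 4, 6}

1: ~p is T, <>p is F. ✓
2: ~p is T, <>p is T. ✓
3: ~p is F, <>p is T. ✓
4: ~p is T, <>p is F. ✓
5: ~p is F, <>p is F. ✗
6: ~p is T, <>p is F. ✓
7: ~p is F, <>p is F. ✗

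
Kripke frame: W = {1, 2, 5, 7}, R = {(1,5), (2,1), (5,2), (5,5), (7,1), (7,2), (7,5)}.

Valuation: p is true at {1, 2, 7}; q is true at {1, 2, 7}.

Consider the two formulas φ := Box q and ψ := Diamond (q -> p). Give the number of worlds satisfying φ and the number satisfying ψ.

For Box q:
1: successors {5}; q there: 5:F. ✗
2: successors {1}; q there: 1:T. ✓
5: successors {2, 5}; q there: 2:T, 5:F. ✗
7: successors {1, 2, 5}; q there: 1:T, 2:T, 5:F. ✗
— 1 world.
For Diamond (q -> p):
1: successors {5}; q -> p there: 5:T. ✓
2: successors {1}; q -> p there: 1:T. ✓
5: successors {2, 5}; q -> p there: 2:T, 5:T. ✓
7: successors {1, 2, 5}; q -> p there: 1:T, 2:T, 5:T. ✓
— 4 worlds.

1 and 4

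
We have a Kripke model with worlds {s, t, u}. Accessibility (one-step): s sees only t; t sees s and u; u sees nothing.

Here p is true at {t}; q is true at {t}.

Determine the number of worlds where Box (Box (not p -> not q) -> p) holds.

s: successors {t}; Box (not p -> not q) -> p there: t:T. ✓
t: successors {s, u}; Box (not p -> not q) -> p there: s:F, u:F. ✗
u: no successors, so Box (Box (not p -> not q) -> p) holds vacuously. ✓
Satisfying worlds: {s, u}.

2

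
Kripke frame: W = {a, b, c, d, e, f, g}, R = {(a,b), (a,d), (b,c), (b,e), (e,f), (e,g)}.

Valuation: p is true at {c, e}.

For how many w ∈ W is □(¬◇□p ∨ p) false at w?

a: successors {b, d}; ¬◇□p ∨ p there: b:F, d:T. ✗
b: successors {c, e}; ¬◇□p ∨ p there: c:T, e:T. ✓
c: no successors, so □(¬◇□p ∨ p) holds vacuously. ✓
d: no successors, so □(¬◇□p ∨ p) holds vacuously. ✓
e: successors {f, g}; ¬◇□p ∨ p there: f:T, g:T. ✓
f: no successors, so □(¬◇□p ∨ p) holds vacuously. ✓
g: no successors, so □(¬◇□p ∨ p) holds vacuously. ✓
Satisfying worlds: {b, c, d, e, f, g}.
So □(¬◇□p ∨ p) fails at the other 1 world.

1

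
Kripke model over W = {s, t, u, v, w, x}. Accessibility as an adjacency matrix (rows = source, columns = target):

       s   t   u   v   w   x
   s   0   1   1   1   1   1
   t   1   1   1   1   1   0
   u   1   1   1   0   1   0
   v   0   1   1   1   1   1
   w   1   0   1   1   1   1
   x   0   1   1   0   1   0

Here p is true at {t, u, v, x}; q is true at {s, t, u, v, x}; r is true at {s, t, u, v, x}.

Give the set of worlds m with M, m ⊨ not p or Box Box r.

{s, w}

s: not p is T, Box Box r is F. ✓
t: not p is F, Box Box r is F. ✗
u: not p is F, Box Box r is F. ✗
v: not p is F, Box Box r is F. ✗
w: not p is T, Box Box r is F. ✓
x: not p is F, Box Box r is F. ✗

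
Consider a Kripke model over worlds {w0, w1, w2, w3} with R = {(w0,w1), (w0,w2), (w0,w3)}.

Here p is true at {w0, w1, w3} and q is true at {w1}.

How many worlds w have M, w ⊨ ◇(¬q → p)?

w0: successors {w1, w2, w3}; ¬q → p there: w1:T, w2:F, w3:T. ✓
w1: no successors, so ◇(¬q → p) fails. ✗
w2: no successors, so ◇(¬q → p) fails. ✗
w3: no successors, so ◇(¬q → p) fails. ✗
Satisfying worlds: {w0}.

1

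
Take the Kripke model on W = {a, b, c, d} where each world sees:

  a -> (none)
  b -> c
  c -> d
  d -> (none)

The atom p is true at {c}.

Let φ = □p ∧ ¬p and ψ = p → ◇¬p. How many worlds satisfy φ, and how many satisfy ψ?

For □p ∧ ¬p:
a: □p is T, ¬p is T. ✓
b: □p is T, ¬p is T. ✓
c: □p is F, ¬p is F. ✗
d: □p is T, ¬p is T. ✓
— 3 worlds.
For p → ◇¬p:
a: p is F, ◇¬p is F. ✓
b: p is F, ◇¬p is F. ✓
c: p is T, ◇¬p is T. ✓
d: p is F, ◇¬p is F. ✓
— 4 worlds.

3 and 4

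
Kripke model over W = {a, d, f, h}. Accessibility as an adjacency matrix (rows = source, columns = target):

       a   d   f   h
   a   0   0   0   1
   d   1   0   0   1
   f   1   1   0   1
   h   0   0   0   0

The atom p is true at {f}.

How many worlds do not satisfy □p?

3

a: successors {h}; p there: h:F. ✗
d: successors {a, h}; p there: a:F, h:F. ✗
f: successors {a, d, h}; p there: a:F, d:F, h:F. ✗
h: no successors, so □p holds vacuously. ✓
Satisfying worlds: {h}.
So □p fails at the other 3 worlds.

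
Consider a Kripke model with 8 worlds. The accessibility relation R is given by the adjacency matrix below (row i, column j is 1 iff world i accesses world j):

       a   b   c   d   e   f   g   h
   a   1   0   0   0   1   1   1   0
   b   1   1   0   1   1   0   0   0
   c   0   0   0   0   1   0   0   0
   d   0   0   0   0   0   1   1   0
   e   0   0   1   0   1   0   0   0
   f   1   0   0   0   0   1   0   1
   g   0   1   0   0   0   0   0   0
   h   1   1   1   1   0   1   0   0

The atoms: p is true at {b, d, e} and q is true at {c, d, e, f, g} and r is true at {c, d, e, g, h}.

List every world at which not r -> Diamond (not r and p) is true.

a: not r is T, Diamond (not r and p) is F. ✗
b: not r is T, Diamond (not r and p) is T. ✓
c: not r is F, Diamond (not r and p) is F. ✓
d: not r is F, Diamond (not r and p) is F. ✓
e: not r is F, Diamond (not r and p) is F. ✓
f: not r is T, Diamond (not r and p) is F. ✗
g: not r is F, Diamond (not r and p) is T. ✓
h: not r is F, Diamond (not r and p) is T. ✓

{b, c, d, e, g, h}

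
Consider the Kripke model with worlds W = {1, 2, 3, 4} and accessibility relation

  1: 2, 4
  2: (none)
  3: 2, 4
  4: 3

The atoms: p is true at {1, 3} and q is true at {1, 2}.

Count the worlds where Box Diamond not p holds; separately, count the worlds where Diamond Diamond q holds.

2 and 1

For Box Diamond not p:
1: successors {2, 4}; Diamond not p there: 2:F, 4:F. ✗
2: no successors, so Box Diamond not p holds vacuously. ✓
3: successors {2, 4}; Diamond not p there: 2:F, 4:F. ✗
4: successors {3}; Diamond not p there: 3:T. ✓
— 2 worlds.
For Diamond Diamond q:
1: successors {2, 4}; Diamond q there: 2:F, 4:F. ✗
2: no successors, so Diamond Diamond q fails. ✗
3: successors {2, 4}; Diamond q there: 2:F, 4:F. ✗
4: successors {3}; Diamond q there: 3:T. ✓
— 1 world.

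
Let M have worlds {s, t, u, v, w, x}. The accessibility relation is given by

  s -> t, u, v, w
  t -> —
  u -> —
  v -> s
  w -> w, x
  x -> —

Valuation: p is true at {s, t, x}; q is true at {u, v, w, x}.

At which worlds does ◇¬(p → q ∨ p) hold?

∅

s: successors {t, u, v, w}; ¬(p → q ∨ p) there: t:F, u:F, v:F, w:F. ✗
t: no successors, so ◇¬(p → q ∨ p) fails. ✗
u: no successors, so ◇¬(p → q ∨ p) fails. ✗
v: successors {s}; ¬(p → q ∨ p) there: s:F. ✗
w: successors {w, x}; ¬(p → q ∨ p) there: w:F, x:F. ✗
x: no successors, so ◇¬(p → q ∨ p) fails. ✗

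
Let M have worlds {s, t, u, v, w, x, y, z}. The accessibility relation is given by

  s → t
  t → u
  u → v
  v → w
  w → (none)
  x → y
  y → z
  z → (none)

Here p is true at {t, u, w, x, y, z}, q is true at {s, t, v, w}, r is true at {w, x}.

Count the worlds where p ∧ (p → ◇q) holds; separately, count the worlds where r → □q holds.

1 and 7

For p ∧ (p → ◇q):
s: p is F, p → ◇q is T. ✗
t: p is T, p → ◇q is F. ✗
u: p is T, p → ◇q is T. ✓
v: p is F, p → ◇q is T. ✗
w: p is T, p → ◇q is F. ✗
x: p is T, p → ◇q is F. ✗
y: p is T, p → ◇q is F. ✗
z: p is T, p → ◇q is F. ✗
— 1 world.
For r → □q:
s: r is F, □q is T. ✓
t: r is F, □q is F. ✓
u: r is F, □q is T. ✓
v: r is F, □q is T. ✓
w: r is T, □q is T. ✓
x: r is T, □q is F. ✗
y: r is F, □q is F. ✓
z: r is F, □q is T. ✓
— 7 worlds.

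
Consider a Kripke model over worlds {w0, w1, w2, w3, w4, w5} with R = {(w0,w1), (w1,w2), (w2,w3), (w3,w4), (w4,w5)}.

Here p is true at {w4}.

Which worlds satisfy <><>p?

{w2}

w0: successors {w1}; <>p there: w1:F. ✗
w1: successors {w2}; <>p there: w2:F. ✗
w2: successors {w3}; <>p there: w3:T. ✓
w3: successors {w4}; <>p there: w4:F. ✗
w4: successors {w5}; <>p there: w5:F. ✗
w5: no successors, so <><>p fails. ✗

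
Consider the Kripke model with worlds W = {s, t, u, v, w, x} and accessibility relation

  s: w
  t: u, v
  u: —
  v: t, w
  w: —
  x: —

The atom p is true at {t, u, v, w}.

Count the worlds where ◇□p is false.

s: successors {w}; □p there: w:T. ✓
t: successors {u, v}; □p there: u:T, v:T. ✓
u: no successors, so ◇□p fails. ✗
v: successors {t, w}; □p there: t:T, w:T. ✓
w: no successors, so ◇□p fails. ✗
x: no successors, so ◇□p fails. ✗
Satisfying worlds: {s, t, v}.
So ◇□p fails at the other 3 worlds.

3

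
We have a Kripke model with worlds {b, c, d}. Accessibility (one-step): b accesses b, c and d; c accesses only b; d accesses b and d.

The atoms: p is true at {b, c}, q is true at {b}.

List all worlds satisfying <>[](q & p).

{b}

b: successors {b, c, d}; [](q & p) there: b:F, c:T, d:F. ✓
c: successors {b}; [](q & p) there: b:F. ✗
d: successors {b, d}; [](q & p) there: b:F, d:F. ✗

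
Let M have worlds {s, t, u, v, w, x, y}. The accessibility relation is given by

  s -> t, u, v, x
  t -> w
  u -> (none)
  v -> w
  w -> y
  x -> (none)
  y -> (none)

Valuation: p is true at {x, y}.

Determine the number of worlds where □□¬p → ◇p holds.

4

s: □□¬p is T, ◇p is T. ✓
t: □□¬p is F, ◇p is F. ✓
u: □□¬p is T, ◇p is F. ✗
v: □□¬p is F, ◇p is F. ✓
w: □□¬p is T, ◇p is T. ✓
x: □□¬p is T, ◇p is F. ✗
y: □□¬p is T, ◇p is F. ✗
Satisfying worlds: {s, t, v, w}.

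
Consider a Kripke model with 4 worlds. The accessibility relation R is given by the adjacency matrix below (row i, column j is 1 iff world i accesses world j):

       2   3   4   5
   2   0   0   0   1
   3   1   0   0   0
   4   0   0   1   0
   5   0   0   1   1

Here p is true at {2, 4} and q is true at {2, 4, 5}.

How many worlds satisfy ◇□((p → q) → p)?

2

2: successors {5}; □((p → q) → p) there: 5:F. ✗
3: successors {2}; □((p → q) → p) there: 2:F. ✗
4: successors {4}; □((p → q) → p) there: 4:T. ✓
5: successors {4, 5}; □((p → q) → p) there: 4:T, 5:F. ✓
Satisfying worlds: {4, 5}.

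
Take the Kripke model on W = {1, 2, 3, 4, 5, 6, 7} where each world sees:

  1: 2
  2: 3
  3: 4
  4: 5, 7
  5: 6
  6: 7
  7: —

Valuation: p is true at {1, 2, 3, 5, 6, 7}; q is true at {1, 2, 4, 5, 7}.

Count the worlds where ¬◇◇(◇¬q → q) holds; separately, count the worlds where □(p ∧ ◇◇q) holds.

For ¬◇◇(◇¬q → q):
1: ◇◇(◇¬q → q) is T. ✗
2: ◇◇(◇¬q → q) is T. ✗
3: ◇◇(◇¬q → q) is T. ✗
4: ◇◇(◇¬q → q) is T. ✗
5: ◇◇(◇¬q → q) is T. ✗
6: ◇◇(◇¬q → q) is F. ✓
7: ◇◇(◇¬q → q) is F. ✓
— 2 worlds.
For □(p ∧ ◇◇q):
1: successors {2}; p ∧ ◇◇q there: 2:T. ✓
2: successors {3}; p ∧ ◇◇q there: 3:T. ✓
3: successors {4}; p ∧ ◇◇q there: 4:F. ✗
4: successors {5, 7}; p ∧ ◇◇q there: 5:T, 7:F. ✗
5: successors {6}; p ∧ ◇◇q there: 6:F. ✗
6: successors {7}; p ∧ ◇◇q there: 7:F. ✗
7: no successors, so □(p ∧ ◇◇q) holds vacuously. ✓
— 3 worlds.

2 and 3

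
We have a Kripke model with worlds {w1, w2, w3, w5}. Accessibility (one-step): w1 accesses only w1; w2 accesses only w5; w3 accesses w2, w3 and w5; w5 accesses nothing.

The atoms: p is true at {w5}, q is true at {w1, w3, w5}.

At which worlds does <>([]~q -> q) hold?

{w1, w2, w3}

w1: successors {w1}; []~q -> q there: w1:T. ✓
w2: successors {w5}; []~q -> q there: w5:T. ✓
w3: successors {w2, w3, w5}; []~q -> q there: w2:T, w3:T, w5:T. ✓
w5: no successors, so <>([]~q -> q) fails. ✗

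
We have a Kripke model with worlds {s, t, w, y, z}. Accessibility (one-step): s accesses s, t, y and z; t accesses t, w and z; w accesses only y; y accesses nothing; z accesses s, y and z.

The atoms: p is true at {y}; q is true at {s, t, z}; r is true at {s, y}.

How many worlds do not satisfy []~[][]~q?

4

s: successors {s, t, y, z}; ~[][]~q there: s:T, t:T, y:F, z:T. ✗
t: successors {t, w, z}; ~[][]~q there: t:T, w:F, z:T. ✗
w: successors {y}; ~[][]~q there: y:F. ✗
y: no successors, so []~[][]~q holds vacuously. ✓
z: successors {s, y, z}; ~[][]~q there: s:T, y:F, z:T. ✗
Satisfying worlds: {y}.
So []~[][]~q fails at the other 4 worlds.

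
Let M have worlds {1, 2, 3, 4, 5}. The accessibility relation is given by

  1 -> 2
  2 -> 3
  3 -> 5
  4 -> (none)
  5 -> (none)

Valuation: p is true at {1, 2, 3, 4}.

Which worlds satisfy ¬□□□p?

{1}

1: □□□p is F. ✓
2: □□□p is T. ✗
3: □□□p is T. ✗
4: □□□p is T. ✗
5: □□□p is T. ✗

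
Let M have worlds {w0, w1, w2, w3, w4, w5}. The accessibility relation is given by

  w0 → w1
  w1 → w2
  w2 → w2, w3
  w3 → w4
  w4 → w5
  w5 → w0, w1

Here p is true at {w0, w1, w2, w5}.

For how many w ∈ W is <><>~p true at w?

2

w0: successors {w1}; <>~p there: w1:F. ✗
w1: successors {w2}; <>~p there: w2:T. ✓
w2: successors {w2, w3}; <>~p there: w2:T, w3:T. ✓
w3: successors {w4}; <>~p there: w4:F. ✗
w4: successors {w5}; <>~p there: w5:F. ✗
w5: successors {w0, w1}; <>~p there: w0:F, w1:F. ✗
Satisfying worlds: {w1, w2}.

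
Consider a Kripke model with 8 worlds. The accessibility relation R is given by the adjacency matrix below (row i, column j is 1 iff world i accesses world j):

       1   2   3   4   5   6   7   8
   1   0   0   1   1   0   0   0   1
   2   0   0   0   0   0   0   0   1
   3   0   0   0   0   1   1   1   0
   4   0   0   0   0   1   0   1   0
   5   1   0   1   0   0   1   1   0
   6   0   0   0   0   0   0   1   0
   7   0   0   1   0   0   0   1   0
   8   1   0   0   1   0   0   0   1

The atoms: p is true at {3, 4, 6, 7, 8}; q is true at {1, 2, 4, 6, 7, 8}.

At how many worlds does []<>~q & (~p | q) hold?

1: []<>~q is F, ~p | q is T. ✗
2: []<>~q is F, ~p | q is T. ✗
3: []<>~q is F, ~p | q is F. ✗
4: []<>~q is T, ~p | q is T. ✓
5: []<>~q is F, ~p | q is T. ✗
6: []<>~q is T, ~p | q is T. ✓
7: []<>~q is T, ~p | q is T. ✓
8: []<>~q is F, ~p | q is T. ✗
Satisfying worlds: {4, 6, 7}.

3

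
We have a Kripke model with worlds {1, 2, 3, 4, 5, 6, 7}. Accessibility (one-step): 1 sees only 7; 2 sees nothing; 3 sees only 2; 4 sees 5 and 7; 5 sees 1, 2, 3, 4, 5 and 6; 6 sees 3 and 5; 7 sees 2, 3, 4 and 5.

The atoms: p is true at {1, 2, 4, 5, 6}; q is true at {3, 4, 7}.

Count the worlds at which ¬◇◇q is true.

2

1: ◇◇q is T. ✗
2: ◇◇q is F. ✓
3: ◇◇q is F. ✓
4: ◇◇q is T. ✗
5: ◇◇q is T. ✗
6: ◇◇q is T. ✗
7: ◇◇q is T. ✗
Satisfying worlds: {2, 3}.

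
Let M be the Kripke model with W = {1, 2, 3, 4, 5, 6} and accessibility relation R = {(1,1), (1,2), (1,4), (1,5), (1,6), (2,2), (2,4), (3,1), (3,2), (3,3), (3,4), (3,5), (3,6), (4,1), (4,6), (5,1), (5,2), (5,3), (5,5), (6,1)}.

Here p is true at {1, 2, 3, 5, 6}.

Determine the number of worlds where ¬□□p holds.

6

1: □□p is F. ✓
2: □□p is F. ✓
3: □□p is F. ✓
4: □□p is F. ✓
5: □□p is F. ✓
6: □□p is F. ✓
Satisfying worlds: {1, 2, 3, 4, 5, 6}.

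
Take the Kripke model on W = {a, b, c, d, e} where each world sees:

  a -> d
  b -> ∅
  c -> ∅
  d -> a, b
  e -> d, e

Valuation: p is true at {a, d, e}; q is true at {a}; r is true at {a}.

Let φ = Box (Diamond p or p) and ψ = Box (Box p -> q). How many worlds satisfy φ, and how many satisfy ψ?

4 and 3

For Box (Diamond p or p):
a: successors {d}; Diamond p or p there: d:T. ✓
b: no successors, so Box (Diamond p or p) holds vacuously. ✓
c: no successors, so Box (Diamond p or p) holds vacuously. ✓
d: successors {a, b}; Diamond p or p there: a:T, b:F. ✗
e: successors {d, e}; Diamond p or p there: d:T, e:T. ✓
— 4 worlds.
For Box (Box p -> q):
a: successors {d}; Box p -> q there: d:T. ✓
b: no successors, so Box (Box p -> q) holds vacuously. ✓
c: no successors, so Box (Box p -> q) holds vacuously. ✓
d: successors {a, b}; Box p -> q there: a:T, b:F. ✗
e: successors {d, e}; Box p -> q there: d:T, e:F. ✗
— 3 worlds.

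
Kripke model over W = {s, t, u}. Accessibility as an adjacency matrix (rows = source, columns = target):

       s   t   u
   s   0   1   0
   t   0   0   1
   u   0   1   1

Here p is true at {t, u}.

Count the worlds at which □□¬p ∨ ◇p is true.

s: □□¬p is F, ◇p is T. ✓
t: □□¬p is F, ◇p is T. ✓
u: □□¬p is F, ◇p is T. ✓
Satisfying worlds: {s, t, u}.

3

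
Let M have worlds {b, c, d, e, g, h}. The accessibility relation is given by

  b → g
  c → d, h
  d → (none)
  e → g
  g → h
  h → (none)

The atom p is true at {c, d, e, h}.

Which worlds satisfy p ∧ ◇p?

{c}

b: p is F, ◇p is F. ✗
c: p is T, ◇p is T. ✓
d: p is T, ◇p is F. ✗
e: p is T, ◇p is F. ✗
g: p is F, ◇p is T. ✗
h: p is T, ◇p is F. ✗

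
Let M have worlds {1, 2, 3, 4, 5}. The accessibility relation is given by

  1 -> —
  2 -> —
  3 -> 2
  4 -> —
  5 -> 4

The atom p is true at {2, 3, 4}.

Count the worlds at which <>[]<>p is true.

1: no successors, so <>[]<>p fails. ✗
2: no successors, so <>[]<>p fails. ✗
3: successors {2}; []<>p there: 2:T. ✓
4: no successors, so <>[]<>p fails. ✗
5: successors {4}; []<>p there: 4:T. ✓
Satisfying worlds: {3, 5}.

2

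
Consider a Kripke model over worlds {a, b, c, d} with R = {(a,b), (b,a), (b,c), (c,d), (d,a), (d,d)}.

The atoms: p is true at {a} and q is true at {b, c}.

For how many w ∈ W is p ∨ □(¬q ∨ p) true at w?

a: p is T, □(¬q ∨ p) is F. ✓
b: p is F, □(¬q ∨ p) is F. ✗
c: p is F, □(¬q ∨ p) is T. ✓
d: p is F, □(¬q ∨ p) is T. ✓
Satisfying worlds: {a, c, d}.

3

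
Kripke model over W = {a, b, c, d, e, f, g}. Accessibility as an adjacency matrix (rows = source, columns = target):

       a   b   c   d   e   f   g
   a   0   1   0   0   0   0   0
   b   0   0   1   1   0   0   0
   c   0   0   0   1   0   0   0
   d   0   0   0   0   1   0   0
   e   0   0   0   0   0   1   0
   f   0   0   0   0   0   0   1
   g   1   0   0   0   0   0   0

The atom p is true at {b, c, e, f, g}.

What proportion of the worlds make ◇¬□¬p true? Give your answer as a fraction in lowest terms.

6/7

a: successors {b}; ¬□¬p there: b:T. ✓
b: successors {c, d}; ¬□¬p there: c:F, d:T. ✓
c: successors {d}; ¬□¬p there: d:T. ✓
d: successors {e}; ¬□¬p there: e:T. ✓
e: successors {f}; ¬□¬p there: f:T. ✓
f: successors {g}; ¬□¬p there: g:F. ✗
g: successors {a}; ¬□¬p there: a:T. ✓
That's 6 of 7 worlds, so 6/7.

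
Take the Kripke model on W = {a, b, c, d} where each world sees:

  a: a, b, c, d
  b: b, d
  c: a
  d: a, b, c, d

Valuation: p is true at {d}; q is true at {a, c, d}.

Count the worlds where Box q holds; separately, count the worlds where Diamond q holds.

For Box q:
a: successors {a, b, c, d}; q there: a:T, b:F, c:T, d:T. ✗
b: successors {b, d}; q there: b:F, d:T. ✗
c: successors {a}; q there: a:T. ✓
d: successors {a, b, c, d}; q there: a:T, b:F, c:T, d:T. ✗
— 1 world.
For Diamond q:
a: successors {a, b, c, d}; q there: a:T, b:F, c:T, d:T. ✓
b: successors {b, d}; q there: b:F, d:T. ✓
c: successors {a}; q there: a:T. ✓
d: successors {a, b, c, d}; q there: a:T, b:F, c:T, d:T. ✓
— 4 worlds.

1 and 4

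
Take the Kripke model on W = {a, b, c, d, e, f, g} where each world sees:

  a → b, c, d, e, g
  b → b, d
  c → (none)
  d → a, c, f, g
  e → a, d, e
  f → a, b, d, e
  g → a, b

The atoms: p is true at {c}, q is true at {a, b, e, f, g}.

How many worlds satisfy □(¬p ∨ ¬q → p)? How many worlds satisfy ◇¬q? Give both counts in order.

1 and 5

For □(¬p ∨ ¬q → p):
a: successors {b, c, d, e, g}; ¬p ∨ ¬q → p there: b:F, c:T, d:F, e:F, g:F. ✗
b: successors {b, d}; ¬p ∨ ¬q → p there: b:F, d:F. ✗
c: no successors, so □(¬p ∨ ¬q → p) holds vacuously. ✓
d: successors {a, c, f, g}; ¬p ∨ ¬q → p there: a:F, c:T, f:F, g:F. ✗
e: successors {a, d, e}; ¬p ∨ ¬q → p there: a:F, d:F, e:F. ✗
f: successors {a, b, d, e}; ¬p ∨ ¬q → p there: a:F, b:F, d:F, e:F. ✗
g: successors {a, b}; ¬p ∨ ¬q → p there: a:F, b:F. ✗
— 1 world.
For ◇¬q:
a: successors {b, c, d, e, g}; ¬q there: b:F, c:T, d:T, e:F, g:F. ✓
b: successors {b, d}; ¬q there: b:F, d:T. ✓
c: no successors, so ◇¬q fails. ✗
d: successors {a, c, f, g}; ¬q there: a:F, c:T, f:F, g:F. ✓
e: successors {a, d, e}; ¬q there: a:F, d:T, e:F. ✓
f: successors {a, b, d, e}; ¬q there: a:F, b:F, d:T, e:F. ✓
g: successors {a, b}; ¬q there: a:F, b:F. ✗
— 5 worlds.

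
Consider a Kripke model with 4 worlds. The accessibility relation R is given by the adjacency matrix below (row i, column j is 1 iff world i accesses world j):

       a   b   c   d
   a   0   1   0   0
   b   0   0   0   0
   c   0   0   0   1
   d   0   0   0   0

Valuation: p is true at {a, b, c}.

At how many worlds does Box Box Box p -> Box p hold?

a: Box Box Box p is T, Box p is T. ✓
b: Box Box Box p is T, Box p is T. ✓
c: Box Box Box p is T, Box p is F. ✗
d: Box Box Box p is T, Box p is T. ✓
Satisfying worlds: {a, b, d}.

3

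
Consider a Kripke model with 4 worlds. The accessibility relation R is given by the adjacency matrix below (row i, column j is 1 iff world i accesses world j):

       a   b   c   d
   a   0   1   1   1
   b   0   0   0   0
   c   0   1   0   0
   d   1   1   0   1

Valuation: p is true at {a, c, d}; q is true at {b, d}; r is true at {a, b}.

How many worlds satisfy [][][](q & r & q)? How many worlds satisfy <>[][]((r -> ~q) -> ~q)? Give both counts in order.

2 and 3

For [][][](q & r & q):
a: successors {b, c, d}; [][](q & r & q) there: b:T, c:T, d:F. ✗
b: no successors, so [][][](q & r & q) holds vacuously. ✓
c: successors {b}; [][](q & r & q) there: b:T. ✓
d: successors {a, b, d}; [][](q & r & q) there: a:F, b:T, d:F. ✗
— 2 worlds.
For <>[][]((r -> ~q) -> ~q):
a: successors {b, c, d}; [][]((r -> ~q) -> ~q) there: b:T, c:T, d:F. ✓
b: no successors, so <>[][]((r -> ~q) -> ~q) fails. ✗
c: successors {b}; [][]((r -> ~q) -> ~q) there: b:T. ✓
d: successors {a, b, d}; [][]((r -> ~q) -> ~q) there: a:F, b:T, d:F. ✓
— 3 worlds.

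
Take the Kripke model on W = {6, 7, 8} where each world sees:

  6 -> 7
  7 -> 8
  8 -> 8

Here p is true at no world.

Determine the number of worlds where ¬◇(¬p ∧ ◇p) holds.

3

6: ◇(¬p ∧ ◇p) is F. ✓
7: ◇(¬p ∧ ◇p) is F. ✓
8: ◇(¬p ∧ ◇p) is F. ✓
Satisfying worlds: {6, 7, 8}.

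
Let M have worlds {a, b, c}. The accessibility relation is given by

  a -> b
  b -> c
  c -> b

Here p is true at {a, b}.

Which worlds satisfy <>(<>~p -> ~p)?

a: successors {b}; <>~p -> ~p there: b:F. ✗
b: successors {c}; <>~p -> ~p there: c:T. ✓
c: successors {b}; <>~p -> ~p there: b:F. ✗

{b}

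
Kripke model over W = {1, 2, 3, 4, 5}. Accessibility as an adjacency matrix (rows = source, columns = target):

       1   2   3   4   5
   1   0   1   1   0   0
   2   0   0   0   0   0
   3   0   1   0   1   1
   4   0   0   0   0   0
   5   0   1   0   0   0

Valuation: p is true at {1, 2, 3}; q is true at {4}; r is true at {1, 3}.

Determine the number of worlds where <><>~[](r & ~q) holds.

1

1: successors {2, 3}; <>~[](r & ~q) there: 2:F, 3:T. ✓
2: no successors, so <><>~[](r & ~q) fails. ✗
3: successors {2, 4, 5}; <>~[](r & ~q) there: 2:F, 4:F, 5:F. ✗
4: no successors, so <><>~[](r & ~q) fails. ✗
5: successors {2}; <>~[](r & ~q) there: 2:F. ✗
Satisfying worlds: {1}.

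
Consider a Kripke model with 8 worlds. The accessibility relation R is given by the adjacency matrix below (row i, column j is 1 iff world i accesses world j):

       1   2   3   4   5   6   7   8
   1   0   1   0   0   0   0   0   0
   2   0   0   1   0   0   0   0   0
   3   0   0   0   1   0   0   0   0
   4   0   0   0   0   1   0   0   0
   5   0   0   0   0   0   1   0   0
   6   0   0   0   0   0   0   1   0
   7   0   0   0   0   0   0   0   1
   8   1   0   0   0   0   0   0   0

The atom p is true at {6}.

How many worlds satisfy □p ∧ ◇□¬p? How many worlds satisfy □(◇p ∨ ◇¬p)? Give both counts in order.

1 and 8

For □p ∧ ◇□¬p:
1: □p is F, ◇□¬p is T. ✗
2: □p is F, ◇□¬p is T. ✗
3: □p is F, ◇□¬p is T. ✗
4: □p is F, ◇□¬p is F. ✗
5: □p is T, ◇□¬p is T. ✓
6: □p is F, ◇□¬p is T. ✗
7: □p is F, ◇□¬p is T. ✗
8: □p is F, ◇□¬p is T. ✗
— 1 world.
For □(◇p ∨ ◇¬p):
1: successors {2}; ◇p ∨ ◇¬p there: 2:T. ✓
2: successors {3}; ◇p ∨ ◇¬p there: 3:T. ✓
3: successors {4}; ◇p ∨ ◇¬p there: 4:T. ✓
4: successors {5}; ◇p ∨ ◇¬p there: 5:T. ✓
5: successors {6}; ◇p ∨ ◇¬p there: 6:T. ✓
6: successors {7}; ◇p ∨ ◇¬p there: 7:T. ✓
7: successors {8}; ◇p ∨ ◇¬p there: 8:T. ✓
8: successors {1}; ◇p ∨ ◇¬p there: 1:T. ✓
— 8 worlds.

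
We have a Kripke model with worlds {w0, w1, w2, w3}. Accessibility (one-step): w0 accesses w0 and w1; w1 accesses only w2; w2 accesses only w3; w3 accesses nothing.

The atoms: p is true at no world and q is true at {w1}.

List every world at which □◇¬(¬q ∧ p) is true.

w0: successors {w0, w1}; ◇¬(¬q ∧ p) there: w0:T, w1:T. ✓
w1: successors {w2}; ◇¬(¬q ∧ p) there: w2:T. ✓
w2: successors {w3}; ◇¬(¬q ∧ p) there: w3:F. ✗
w3: no successors, so □◇¬(¬q ∧ p) holds vacuously. ✓

{w0, w1, w3}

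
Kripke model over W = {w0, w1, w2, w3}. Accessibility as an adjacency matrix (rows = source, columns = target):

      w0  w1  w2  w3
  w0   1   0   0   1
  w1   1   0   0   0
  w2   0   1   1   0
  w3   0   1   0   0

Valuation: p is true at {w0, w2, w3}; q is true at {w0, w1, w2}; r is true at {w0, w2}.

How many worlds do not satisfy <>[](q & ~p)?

w0: successors {w0, w3}; [](q & ~p) there: w0:F, w3:T. ✓
w1: successors {w0}; [](q & ~p) there: w0:F. ✗
w2: successors {w1, w2}; [](q & ~p) there: w1:F, w2:F. ✗
w3: successors {w1}; [](q & ~p) there: w1:F. ✗
Satisfying worlds: {w0}.
So <>[](q & ~p) fails at the other 3 worlds.

3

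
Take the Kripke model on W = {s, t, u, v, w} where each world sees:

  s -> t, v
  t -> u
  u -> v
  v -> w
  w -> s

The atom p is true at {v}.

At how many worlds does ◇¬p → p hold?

2

s: ◇¬p is T, p is F. ✗
t: ◇¬p is T, p is F. ✗
u: ◇¬p is F, p is F. ✓
v: ◇¬p is T, p is T. ✓
w: ◇¬p is T, p is F. ✗
Satisfying worlds: {u, v}.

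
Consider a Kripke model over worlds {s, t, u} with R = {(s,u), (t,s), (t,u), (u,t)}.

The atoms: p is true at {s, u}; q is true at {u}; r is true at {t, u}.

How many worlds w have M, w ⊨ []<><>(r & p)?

s: successors {u}; <><>(r & p) there: u:T. ✓
t: successors {s, u}; <><>(r & p) there: s:F, u:T. ✗
u: successors {t}; <><>(r & p) there: t:T. ✓
Satisfying worlds: {s, u}.

2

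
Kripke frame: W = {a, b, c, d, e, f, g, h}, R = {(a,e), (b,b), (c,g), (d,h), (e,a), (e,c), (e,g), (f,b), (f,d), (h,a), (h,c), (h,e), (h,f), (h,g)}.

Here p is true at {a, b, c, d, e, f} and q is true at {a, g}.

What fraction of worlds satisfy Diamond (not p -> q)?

a: successors {e}; not p -> q there: e:T. ✓
b: successors {b}; not p -> q there: b:T. ✓
c: successors {g}; not p -> q there: g:T. ✓
d: successors {h}; not p -> q there: h:F. ✗
e: successors {a, c, g}; not p -> q there: a:T, c:T, g:T. ✓
f: successors {b, d}; not p -> q there: b:T, d:T. ✓
g: no successors, so Diamond (not p -> q) fails. ✗
h: successors {a, c, e, f, g}; not p -> q there: a:T, c:T, e:T, f:T, g:T. ✓
That's 6 of 8 worlds, so 6/8 = 3/4.

3/4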